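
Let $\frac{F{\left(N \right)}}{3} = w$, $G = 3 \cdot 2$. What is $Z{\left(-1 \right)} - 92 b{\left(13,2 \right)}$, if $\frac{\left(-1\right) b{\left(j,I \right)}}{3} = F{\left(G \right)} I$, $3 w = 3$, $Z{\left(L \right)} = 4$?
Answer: $1660$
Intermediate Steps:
$w = 1$ ($w = \frac{1}{3} \cdot 3 = 1$)
$G = 6$
$F{\left(N \right)} = 3$ ($F{\left(N \right)} = 3 \cdot 1 = 3$)
$b{\left(j,I \right)} = - 9 I$ ($b{\left(j,I \right)} = - 3 \cdot 3 I = - 9 I$)
$Z{\left(-1 \right)} - 92 b{\left(13,2 \right)} = 4 - 92 \left(\left(-9\right) 2\right) = 4 - -1656 = 4 + 1656 = 1660$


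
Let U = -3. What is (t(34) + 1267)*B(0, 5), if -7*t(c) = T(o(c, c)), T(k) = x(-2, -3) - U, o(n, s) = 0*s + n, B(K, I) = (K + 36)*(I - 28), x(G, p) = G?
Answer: -7342704/7 ≈ -1.0490e+6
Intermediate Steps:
B(K, I) = (-28 + I)*(36 + K) (B(K, I) = (36 + K)*(-28 + I) = (-28 + I)*(36 + K))
o(n, s) = n (o(n, s) = 0 + n = n)
T(k) = 1 (T(k) = -2 - 1*(-3) = -2 + 3 = 1)
t(c) = -⅐ (t(c) = -⅐*1 = -⅐)
(t(34) + 1267)*B(0, 5) = (-⅐ + 1267)*(-1008 - 28*0 + 36*5 + 5*0) = 8868*(-1008 + 0 + 180 + 0)/7 = (8868/7)*(-828) = -7342704/7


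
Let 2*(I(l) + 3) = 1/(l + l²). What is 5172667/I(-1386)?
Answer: -19859006599740/11517659 ≈ -1.7242e+6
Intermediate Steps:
I(l) = -3 + 1/(2*(l + l²))
5172667/I(-1386) = 5172667/(((½)*(1 - 6*(-1386) - 6*(-1386)²)/(-1386*(1 - 1386)))) = 5172667/(((½)*(-1/1386)*(1 + 8316 - 6*1920996)/(-1385))) = 5172667/(((½)*(-1/1386)*(-1/1385)*(1 + 8316 - 11525976))) = 5172667/(((½)*(-1/1386)*(-1/1385)*(-11517659))) = 5172667/(-11517659/3839220) = 5172667*(-3839220/11517659) = -19859006599740/11517659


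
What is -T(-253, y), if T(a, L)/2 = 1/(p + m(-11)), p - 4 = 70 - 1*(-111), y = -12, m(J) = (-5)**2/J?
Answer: -11/1005 ≈ -0.010945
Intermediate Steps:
m(J) = 25/J
p = 185 (p = 4 + (70 - 1*(-111)) = 4 + (70 + 111) = 4 + 181 = 185)
T(a, L) = 11/1005 (T(a, L) = 2/(185 + 25/(-11)) = 2/(185 + 25*(-1/11)) = 2/(185 - 25/11) = 2/(2010/11) = 2*(11/2010) = 11/1005)
-T(-253, y) = -1*11/1005 = -11/1005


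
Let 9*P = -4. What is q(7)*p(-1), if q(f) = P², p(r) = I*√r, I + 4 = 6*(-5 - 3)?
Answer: -832*I/81 ≈ -10.272*I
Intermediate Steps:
P = -4/9 (P = (⅑)*(-4) = -4/9 ≈ -0.44444)
I = -52 (I = -4 + 6*(-5 - 3) = -4 + 6*(-8) = -4 - 48 = -52)
p(r) = -52*√r
q(f) = 16/81 (q(f) = (-4/9)² = 16/81)
q(7)*p(-1) = 16*(-52*I)/81 = -832*I/81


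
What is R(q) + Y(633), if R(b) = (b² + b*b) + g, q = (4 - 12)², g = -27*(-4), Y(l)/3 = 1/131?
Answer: 1087303/131 ≈ 8300.0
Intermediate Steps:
Y(l) = 3/131
g = 108
q = 64 (q = (-8)² = 64)
R(b) = 108 + 2*b² (R(b) = (b² + b*b) + 108 = (b² + b²) + 108 = 2*b² + 108 = 108 + 2*b²)
R(q) + Y(633) = (108 + 2*64²) + 3/131 = (108 + 2*4096) + 3/131 = (108 + 8192) + 3/131 = 8300 + 3/131 = 1087303/131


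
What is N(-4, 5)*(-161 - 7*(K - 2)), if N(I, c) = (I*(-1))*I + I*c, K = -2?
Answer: 4788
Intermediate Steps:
N(I, c) = -I² + I*c (N(I, c) = (-I)*I + I*c = -I² + I*c)
N(-4, 5)*(-161 - 7*(K - 2)) = (-4*(5 - 1*(-4)))*(-161 - 7*(-2 - 2)) = (-4*(5 + 4))*(-161 - 7*(-4)) = (-4*9)*(-161 + 28) = -36*(-133) = 4788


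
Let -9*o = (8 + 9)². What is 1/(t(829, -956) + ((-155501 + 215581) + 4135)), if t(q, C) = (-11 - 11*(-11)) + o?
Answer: 9/578636 ≈ 1.5554e-5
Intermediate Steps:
o = -289/9 (o = -(8 + 9)²/9 = -⅑*17² = -⅑*289 = -289/9 ≈ -32.111)
t(q, C) = 701/9 (t(q, C) = (-11 - 11*(-11)) - 289/9 = (-11 + 121) - 289/9 = 110 - 289/9 = 701/9)
1/(t(829, -956) + ((-155501 + 215581) + 4135)) = 1/(701/9 + ((-155501 + 215581) + 4135)) = 1/(701/9 + (60080 + 4135)) = 1/(701/9 + 64215) = 1/(578636/9) = 9/578636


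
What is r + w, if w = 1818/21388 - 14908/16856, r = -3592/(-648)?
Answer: 4328965178/912556449 ≈ 4.7438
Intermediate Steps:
r = 449/81 (r = -3592*(-1/648) = 449/81 ≈ 5.5432)
w = -9006503/11266129 (w = 1818*(1/21388) - 14908*1/16856 = 909/10694 - 3727/4214 = -9006503/11266129 ≈ -0.79943)
r + w = 449/81 - 9006503/11266129 = 4328965178/912556449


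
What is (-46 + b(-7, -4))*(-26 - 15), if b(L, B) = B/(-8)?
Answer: 3731/2 ≈ 1865.5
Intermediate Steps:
b(L, B) = -B/8 (b(L, B) = B*(-⅛) = -B/8)
(-46 + b(-7, -4))*(-26 - 15) = (-46 - ⅛*(-4))*(-26 - 15) = (-46 + ½)*(-41) = -91/2*(-41) = 3731/2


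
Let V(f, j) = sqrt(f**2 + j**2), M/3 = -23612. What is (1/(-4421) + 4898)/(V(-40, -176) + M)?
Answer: -383471695413/5545819910180 - 21654057*sqrt(509)/2772909955090 ≈ -0.069322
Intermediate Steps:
M = -70836 (M = 3*(-23612) = -70836)
(1/(-4421) + 4898)/(V(-40, -176) + M) = (1/(-4421) + 4898)/(sqrt((-40)**2 + (-176)**2) - 70836) = (-1/4421 + 4898)/(sqrt(1600 + 30976) - 70836) = 21654057/(4421*(sqrt(32576) - 70836)) = 21654057/(4421*(8*sqrt(509) - 70836)) = 21654057/(4421*(-70836 + 8*sqrt(509)))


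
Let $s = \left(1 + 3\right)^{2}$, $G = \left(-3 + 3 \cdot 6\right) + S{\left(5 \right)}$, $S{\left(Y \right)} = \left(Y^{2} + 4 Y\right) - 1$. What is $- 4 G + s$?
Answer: $-220$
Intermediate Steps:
$S{\left(Y \right)} = -1 + Y^{2} + 4 Y$
$G = 59$ ($G = \left(-3 + 3 \cdot 6\right) + \left(-1 + 5^{2} + 4 \cdot 5\right) = \left(-3 + 18\right) + \left(-1 + 25 + 20\right) = 15 + 44 = 59$)
$s = 16$ ($s = 4^{2} = 16$)
$- 4 G + s = \left(-4\right) 59 + 16 = -236 + 16 = -220$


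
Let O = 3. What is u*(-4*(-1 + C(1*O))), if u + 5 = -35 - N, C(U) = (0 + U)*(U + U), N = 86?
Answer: 8568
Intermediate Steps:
C(U) = 2*U² (C(U) = U*(2*U) = 2*U²)
u = -126 (u = -5 + (-35 - 1*86) = -5 + (-35 - 86) = -5 - 121 = -126)
u*(-4*(-1 + C(1*O))) = -(-504)*(-1 + 2*(1*3)²) = -(-504)*(-1 + 2*3²) = -(-504)*(-1 + 2*9) = -(-504)*(-1 + 18) = -(-504)*17 = -126*(-68) = 8568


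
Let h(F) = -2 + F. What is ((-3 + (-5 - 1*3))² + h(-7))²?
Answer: 12544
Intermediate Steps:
((-3 + (-5 - 1*3))² + h(-7))² = ((-3 + (-5 - 1*3))² + (-2 - 7))² = ((-3 + (-5 - 3))² - 9)² = ((-3 - 8)² - 9)² = ((-11)² - 9)² = (121 - 9)² = 112² = 12544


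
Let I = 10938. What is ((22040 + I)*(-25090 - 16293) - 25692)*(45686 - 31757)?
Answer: -19009662171114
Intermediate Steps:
((22040 + I)*(-25090 - 16293) - 25692)*(45686 - 31757) = ((22040 + 10938)*(-25090 - 16293) - 25692)*(45686 - 31757) = (32978*(-41383) - 25692)*13929 = (-1364728574 - 25692)*13929 = -1364754266*13929 = -19009662171114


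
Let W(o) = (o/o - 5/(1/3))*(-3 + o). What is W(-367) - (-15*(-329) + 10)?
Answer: 235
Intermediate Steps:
W(o) = 42 - 14*o (W(o) = (1 - 5/⅓)*(-3 + o) = (1 - 5*3)*(-3 + o) = (1 - 15)*(-3 + o) = -14*(-3 + o) = 42 - 14*o)
W(-367) - (-15*(-329) + 10) = (42 - 14*(-367)) - (-15*(-329) + 10) = (42 + 5138) - (4935 + 10) = 5180 - 1*4945 = 5180 - 4945 = 235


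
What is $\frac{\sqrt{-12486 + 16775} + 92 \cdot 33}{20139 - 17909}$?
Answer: $\frac{1518}{1115} + \frac{\sqrt{4289}}{2230} \approx 1.3908$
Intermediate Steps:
$\frac{\sqrt{-12486 + 16775} + 92 \cdot 33}{20139 - 17909} = \frac{\sqrt{4289} + 3036}{2230} = \left(3036 + \sqrt{4289}\right) \frac{1}{2230} = \frac{1518}{1115} + \frac{\sqrt{4289}}{2230}$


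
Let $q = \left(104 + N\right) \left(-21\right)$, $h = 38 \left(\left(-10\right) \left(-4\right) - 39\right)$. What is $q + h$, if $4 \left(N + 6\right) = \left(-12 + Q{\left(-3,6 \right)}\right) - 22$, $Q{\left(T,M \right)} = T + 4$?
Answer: $- \frac{7387}{4} \approx -1846.8$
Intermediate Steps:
$Q{\left(T,M \right)} = 4 + T$
$N = - \frac{57}{4}$ ($N = -6 + \frac{\left(-12 + \left(4 - 3\right)\right) - 22}{4} = -6 + \frac{\left(-12 + 1\right) - 22}{4} = -6 + \frac{-11 - 22}{4} = -6 + \frac{1}{4} \left(-33\right) = -6 - \frac{33}{4} = - \frac{57}{4} \approx -14.25$)
$h = 38$ ($h = 38 \left(40 - 39\right) = 38 \cdot 1 = 38$)
$q = - \frac{7539}{4}$ ($q = \left(104 - \frac{57}{4}\right) \left(-21\right) = \frac{359}{4} \left(-21\right) = - \frac{7539}{4} \approx -1884.8$)
$q + h = - \frac{7539}{4} + 38 = - \frac{7387}{4}$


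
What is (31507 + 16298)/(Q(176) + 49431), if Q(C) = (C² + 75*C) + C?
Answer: 15935/31261 ≈ 0.50974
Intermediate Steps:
Q(C) = C² + 76*C
(31507 + 16298)/(Q(176) + 49431) = (31507 + 16298)/(176*(76 + 176) + 49431) = 47805/(176*252 + 49431) = 47805/(44352 + 49431) = 47805/93783 = 47805*(1/93783) = 15935/31261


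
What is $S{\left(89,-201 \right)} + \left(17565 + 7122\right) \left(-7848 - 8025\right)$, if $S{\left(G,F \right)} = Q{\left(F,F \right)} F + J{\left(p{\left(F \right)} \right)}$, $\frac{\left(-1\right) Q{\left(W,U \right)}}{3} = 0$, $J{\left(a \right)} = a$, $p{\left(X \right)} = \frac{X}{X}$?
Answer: $-391856750$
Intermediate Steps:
$p{\left(X \right)} = 1$
$Q{\left(W,U \right)} = 0$ ($Q{\left(W,U \right)} = \left(-3\right) 0 = 0$)
$S{\left(G,F \right)} = 1$ ($S{\left(G,F \right)} = 0 F + 1 = 0 + 1 = 1$)
$S{\left(89,-201 \right)} + \left(17565 + 7122\right) \left(-7848 - 8025\right) = 1 + \left(17565 + 7122\right) \left(-7848 - 8025\right) = 1 + 24687 \left(-15873\right) = 1 - 391856751 = -391856750$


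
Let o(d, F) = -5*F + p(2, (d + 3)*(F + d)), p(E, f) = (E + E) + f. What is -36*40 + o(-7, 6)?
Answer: -1462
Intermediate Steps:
p(E, f) = f + 2*E (p(E, f) = 2*E + f = f + 2*E)
o(d, F) = 4 - 5*F + (3 + d)*(F + d) (o(d, F) = -5*F + ((d + 3)*(F + d) + 2*2) = -5*F + ((3 + d)*(F + d) + 4) = -5*F + (4 + (3 + d)*(F + d)) = 4 - 5*F + (3 + d)*(F + d))
-36*40 + o(-7, 6) = -36*40 + (4 + (-7)² - 2*6 + 3*(-7) + 6*(-7)) = -1440 + (4 + 49 - 12 - 21 - 42) = -1440 - 22 = -1462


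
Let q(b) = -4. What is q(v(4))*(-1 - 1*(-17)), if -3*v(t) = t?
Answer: -64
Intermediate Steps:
v(t) = -t/3
q(v(4))*(-1 - 1*(-17)) = -4*(-1 - 1*(-17)) = -4*(-1 + 17) = -4*16 = -64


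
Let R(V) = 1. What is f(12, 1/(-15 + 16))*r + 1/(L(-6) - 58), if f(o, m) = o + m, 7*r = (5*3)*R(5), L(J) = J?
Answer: 12473/448 ≈ 27.842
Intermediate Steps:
r = 15/7 (r = ((5*3)*1)/7 = (15*1)/7 = (⅐)*15 = 15/7 ≈ 2.1429)
f(o, m) = m + o
f(12, 1/(-15 + 16))*r + 1/(L(-6) - 58) = (1/(-15 + 16) + 12)*(15/7) + 1/(-6 - 58) = (1/1 + 12)*(15/7) + 1/(-64) = (1 + 12)*(15/7) - 1/64 = 13*(15/7) - 1/64 = 195/7 - 1/64 = 12473/448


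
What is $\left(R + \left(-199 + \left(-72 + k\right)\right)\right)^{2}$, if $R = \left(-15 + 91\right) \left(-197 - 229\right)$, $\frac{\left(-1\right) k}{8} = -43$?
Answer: $1043483809$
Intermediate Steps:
$k = 344$ ($k = \left(-8\right) \left(-43\right) = 344$)
$R = -32376$ ($R = 76 \left(-426\right) = -32376$)
$\left(R + \left(-199 + \left(-72 + k\right)\right)\right)^{2} = \left(-32376 + \left(-199 + \left(-72 + 344\right)\right)\right)^{2} = \left(-32376 + \left(-199 + 272\right)\right)^{2} = \left(-32376 + 73\right)^{2} = \left(-32303\right)^{2} = 1043483809$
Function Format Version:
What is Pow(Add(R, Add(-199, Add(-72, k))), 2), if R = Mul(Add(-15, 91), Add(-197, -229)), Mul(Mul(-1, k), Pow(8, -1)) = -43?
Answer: 1043483809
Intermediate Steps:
k = 344 (k = Mul(-8, -43) = 344)
R = -32376 (R = Mul(76, -426) = -32376)
Pow(Add(R, Add(-199, Add(-72, k))), 2) = Pow(Add(-32376, Add(-199, Add(-72, 344))), 2) = Pow(Add(-32376, Add(-199, 272)), 2) = Pow(Add(-32376, 73), 2) = Pow(-32303, 2) = 1043483809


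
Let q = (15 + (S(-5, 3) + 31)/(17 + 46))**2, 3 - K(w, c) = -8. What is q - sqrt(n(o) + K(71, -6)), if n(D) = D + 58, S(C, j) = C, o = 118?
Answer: 942841/3969 - sqrt(187) ≈ 223.88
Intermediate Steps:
K(w, c) = 11 (K(w, c) = 3 - 1*(-8) = 3 + 8 = 11)
n(D) = 58 + D
q = 942841/3969 (q = (15 + (-5 + 31)/(17 + 46))**2 = (15 + 26/63)**2 = (971/63)**2 = 942841/3969 ≈ 237.55)
q - sqrt(n(o) + K(71, -6)) = 942841/3969 - sqrt((58 + 118) + 11) = 942841/3969 - sqrt(176 + 11) = 942841/3969 - sqrt(187)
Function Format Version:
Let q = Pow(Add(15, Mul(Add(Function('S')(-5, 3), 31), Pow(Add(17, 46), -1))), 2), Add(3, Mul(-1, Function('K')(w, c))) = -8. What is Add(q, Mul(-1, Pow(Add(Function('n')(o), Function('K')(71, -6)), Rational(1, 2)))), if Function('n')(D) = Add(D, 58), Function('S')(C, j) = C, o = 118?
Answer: Add(Rational(942841, 3969), Mul(-1, Pow(187, Rational(1, 2)))) ≈ 223.88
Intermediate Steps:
Function('K')(w, c) = 11 (Function('K')(w, c) = Add(3, Mul(-1, -8)) = Add(3, 8) = 11)
Function('n')(D) = Add(58, D)
q = Rational(942841, 3969) (q = Pow(Add(15, Mul(Add(-5, 31), Pow(Add(17, 46), -1))), 2) = Pow(Add(15, Mul(26, Pow(63, -1))), 2) = Pow(Add(15, Mul(26, Rational(1, 63))), 2) = Pow(Add(15, Rational(26, 63)), 2) = Pow(Rational(971, 63), 2) = Rational(942841, 3969) ≈ 237.55)
Add(q, Mul(-1, Pow(Add(Function('n')(o), Function('K')(71, -6)), Rational(1, 2)))) = Add(Rational(942841, 3969), Mul(-1, Pow(Add(Add(58, 118), 11), Rational(1, 2)))) = Add(Rational(942841, 3969), Mul(-1, Pow(Add(176, 11), Rational(1, 2)))) = Add(Rational(942841, 3969), Mul(-1, Pow(187, Rational(1, 2))))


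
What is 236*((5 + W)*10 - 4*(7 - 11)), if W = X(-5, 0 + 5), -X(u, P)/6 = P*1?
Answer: -55224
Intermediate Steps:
X(u, P) = -6*P
W = -30 (W = -6*(0 + 5) = -6*5 = -30)
236*((5 + W)*10 - 4*(7 - 11)) = 236*((5 - 30)*10 - 4*(7 - 11)) = 236*(-25*10 - 4*(-4)) = 236*(-250 + 16) = 236*(-234) = -55224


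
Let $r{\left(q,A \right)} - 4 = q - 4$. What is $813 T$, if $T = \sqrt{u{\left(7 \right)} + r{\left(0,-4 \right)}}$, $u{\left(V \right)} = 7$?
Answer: $813 \sqrt{7} \approx 2151.0$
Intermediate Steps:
$r{\left(q,A \right)} = q$ ($r{\left(q,A \right)} = 4 + \left(q - 4\right) = 4 + \left(-4 + q\right) = q$)
$T = \sqrt{7}$ ($T = \sqrt{7 + 0} = \sqrt{7} \approx 2.6458$)
$813 T = 813 \sqrt{7}$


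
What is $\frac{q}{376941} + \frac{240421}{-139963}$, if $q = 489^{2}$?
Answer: $- \frac{19052146546}{17585931061} \approx -1.0834$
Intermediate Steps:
$q = 239121$
$\frac{q}{376941} + \frac{240421}{-139963} = \frac{239121}{376941} + \frac{240421}{-139963} = 239121 \cdot \frac{1}{376941} + 240421 \left(- \frac{1}{139963}\right) = \frac{79707}{125647} - \frac{240421}{139963} = - \frac{19052146546}{17585931061}$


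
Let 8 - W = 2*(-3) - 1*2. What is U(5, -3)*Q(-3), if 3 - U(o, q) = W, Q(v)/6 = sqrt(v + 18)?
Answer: -78*sqrt(15) ≈ -302.09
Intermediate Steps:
Q(v) = 6*sqrt(18 + v) (Q(v) = 6*sqrt(v + 18) = 6*sqrt(18 + v))
W = 16 (W = 8 - (2*(-3) - 1*2) = 8 - (-6 - 2) = 8 - 1*(-8) = 8 + 8 = 16)
U(o, q) = -13 (U(o, q) = 3 - 1*16 = 3 - 16 = -13)
U(5, -3)*Q(-3) = -78*sqrt(18 - 3) = -78*sqrt(15)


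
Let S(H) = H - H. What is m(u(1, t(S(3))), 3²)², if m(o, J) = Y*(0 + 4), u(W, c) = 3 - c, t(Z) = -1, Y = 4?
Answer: 256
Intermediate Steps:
S(H) = 0
m(o, J) = 16 (m(o, J) = 4*(0 + 4) = 4*4 = 16)
m(u(1, t(S(3))), 3²)² = 16² = 256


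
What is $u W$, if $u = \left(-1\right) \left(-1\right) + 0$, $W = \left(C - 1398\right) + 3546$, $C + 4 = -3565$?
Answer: $-1421$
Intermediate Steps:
$C = -3569$ ($C = -4 - 3565 = -3569$)
$W = -1421$ ($W = \left(-3569 - 1398\right) + 3546 = -4967 + 3546 = -1421$)
$u = 1$ ($u = 1 + 0 = 1$)
$u W = 1 \left(-1421\right) = -1421$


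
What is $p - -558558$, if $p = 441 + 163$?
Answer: $559162$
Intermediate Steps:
$p = 604$
$p - -558558 = 604 - -558558 = 604 + 558558 = 559162$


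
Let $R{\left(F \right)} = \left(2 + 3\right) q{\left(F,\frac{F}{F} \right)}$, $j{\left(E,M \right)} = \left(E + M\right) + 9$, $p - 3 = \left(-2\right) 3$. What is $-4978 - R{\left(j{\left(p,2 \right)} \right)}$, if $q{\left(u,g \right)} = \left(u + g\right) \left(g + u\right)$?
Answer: $-5383$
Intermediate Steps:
$p = -3$ ($p = 3 - 6 = -3$)
$j{\left(E,M \right)} = 9 + E + M$
$q{\left(u,g \right)} = \left(g + u\right)^{2}$ ($q{\left(u,g \right)} = \left(g + u\right) \left(g + u\right) = \left(g + u\right)^{2}$)
$R{\left(F \right)} = 5 \left(1 + F\right)^{2}$ ($R{\left(F \right)} = \left(2 + 3\right) \left(\frac{F}{F} + F\right)^{2} = 5 \left(1 + F\right)^{2}$)
$-4978 - R{\left(j{\left(p,2 \right)} \right)} = -4978 - 5 \left(1 + \left(9 - 3 + 2\right)\right)^{2} = -4978 - 5 \left(1 + 8\right)^{2} = -4978 - 5 \cdot 9^{2} = -4978 - 5 \cdot 81 = -4978 - 405 = -5383$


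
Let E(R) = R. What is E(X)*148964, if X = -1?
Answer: -148964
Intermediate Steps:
E(X)*148964 = -1*148964 = -148964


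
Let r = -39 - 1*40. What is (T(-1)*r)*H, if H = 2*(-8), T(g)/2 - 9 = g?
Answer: 20224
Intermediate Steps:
T(g) = 18 + 2*g
H = -16
r = -79 (r = -39 - 40 = -79)
(T(-1)*r)*H = ((18 + 2*(-1))*(-79))*(-16) = ((18 - 2)*(-79))*(-16) = (16*(-79))*(-16) = -1264*(-16) = 20224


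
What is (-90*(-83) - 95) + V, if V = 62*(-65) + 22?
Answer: 3367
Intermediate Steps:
V = -4008 (V = -4030 + 22 = -4008)
(-90*(-83) - 95) + V = (-90*(-83) - 95) - 4008 = (7470 - 95) - 4008 = 7375 - 4008 = 3367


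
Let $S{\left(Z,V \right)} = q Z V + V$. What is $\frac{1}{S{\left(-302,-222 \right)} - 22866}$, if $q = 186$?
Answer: $\frac{1}{12447096} \approx 8.034 \cdot 10^{-8}$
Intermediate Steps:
$S{\left(Z,V \right)} = V + 186 V Z$ ($S{\left(Z,V \right)} = 186 Z V + V = 186 V Z + V = V + 186 V Z$)
$\frac{1}{S{\left(-302,-222 \right)} - 22866} = \frac{1}{- 222 \left(1 + 186 \left(-302\right)\right) - 22866} = \frac{1}{- 222 \left(1 - 56172\right) - 22866} = \frac{1}{\left(-222\right) \left(-56171\right) - 22866} = \frac{1}{12469962 - 22866} = \frac{1}{12447096}$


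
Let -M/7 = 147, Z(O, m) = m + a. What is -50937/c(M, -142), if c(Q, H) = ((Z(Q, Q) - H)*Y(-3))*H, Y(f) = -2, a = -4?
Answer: 16979/84348 ≈ 0.20130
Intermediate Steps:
Z(O, m) = -4 + m (Z(O, m) = m - 4 = -4 + m)
M = -1029 (M = -7*147 = -1029)
c(Q, H) = H*(8 - 2*Q + 2*H) (c(Q, H) = (((-4 + Q) - H)*(-2))*H = ((-4 + Q - H)*(-2))*H = (8 - 2*Q + 2*H)*H = H*(8 - 2*Q + 2*H))
-50937/c(M, -142) = -50937*(-1/(284*(4 - 142 - 1*(-1029)))) = -50937*(-1/(284*(4 - 142 + 1029))) = -50937/(2*(-142)*891) = -50937/(-253044) = -50937*(-1/253044) = 16979/84348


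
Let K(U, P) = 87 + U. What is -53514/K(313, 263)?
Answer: -26757/200 ≈ -133.78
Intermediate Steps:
-53514/K(313, 263) = -53514/(87 + 313) = -53514/400 = -53514*1/400 = -26757/200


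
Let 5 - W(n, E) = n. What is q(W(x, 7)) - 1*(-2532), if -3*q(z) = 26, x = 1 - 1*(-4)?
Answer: 7570/3 ≈ 2523.3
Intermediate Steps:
x = 5 (x = 1 + 4 = 5)
W(n, E) = 5 - n
q(z) = -26/3 (q(z) = -⅓*26 = -26/3)
q(W(x, 7)) - 1*(-2532) = -26/3 - 1*(-2532) = -26/3 + 2532 = 7570/3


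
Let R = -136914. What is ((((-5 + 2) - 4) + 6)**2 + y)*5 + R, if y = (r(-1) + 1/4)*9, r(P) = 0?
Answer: -547591/4 ≈ -1.3690e+5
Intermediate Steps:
y = 9/4 (y = (0 + 1/4)*9 = (1/4)*9 = 9/4 ≈ 2.2500)
((((-5 + 2) - 4) + 6)**2 + y)*5 + R = ((((-5 + 2) - 4) + 6)**2 + 9/4)*5 - 136914 = (((-3 - 4) + 6)**2 + 9/4)*5 - 136914 = ((-7 + 6)**2 + 9/4)*5 - 136914 = ((-1)**2 + 9/4)*5 - 136914 = (1 + 9/4)*5 - 136914 = (13/4)*5 - 136914 = 65/4 - 136914 = -547591/4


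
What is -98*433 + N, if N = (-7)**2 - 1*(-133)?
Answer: -42252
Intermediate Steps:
N = 182 (N = 49 + 133 = 182)
-98*433 + N = -98*433 + 182 = -42434 + 182 = -42252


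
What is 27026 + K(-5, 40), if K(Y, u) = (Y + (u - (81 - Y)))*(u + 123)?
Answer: 18713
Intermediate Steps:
K(Y, u) = (123 + u)*(-81 + u + 2*Y) (K(Y, u) = (Y + (u + (-81 + Y)))*(123 + u) = (Y + (-81 + Y + u))*(123 + u) = (-81 + u + 2*Y)*(123 + u) = (123 + u)*(-81 + u + 2*Y))
27026 + K(-5, 40) = 27026 + (-9963 + 40**2 + 42*40 + 246*(-5) + 2*(-5)*40) = 27026 + (-9963 + 1600 + 1680 - 1230 - 400) = 27026 - 8313 = 18713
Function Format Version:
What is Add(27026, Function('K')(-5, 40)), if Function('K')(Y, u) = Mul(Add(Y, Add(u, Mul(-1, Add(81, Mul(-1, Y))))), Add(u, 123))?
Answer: 18713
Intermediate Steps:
Function('K')(Y, u) = Mul(Add(123, u), Add(-81, u, Mul(2, Y))) (Function('K')(Y, u) = Mul(Add(Y, Add(u, Add(-81, Y))), Add(123, u)) = Mul(Add(Y, Add(-81, Y, u)), Add(123, u)) = Mul(Add(-81, u, Mul(2, Y)), Add(123, u)) = Mul(Add(123, u), Add(-81, u, Mul(2, Y))))
Add(27026, Function('K')(-5, 40)) = Add(27026, Add(-9963, Pow(40, 2), Mul(42, 40), Mul(246, -5), Mul(2, -5, 40))) = Add(27026, Add(-9963, 1600, 1680, -1230, -400)) = Add(27026, -8313) = 18713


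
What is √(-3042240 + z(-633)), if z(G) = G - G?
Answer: 8*I*√47535 ≈ 1744.2*I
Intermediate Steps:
z(G) = 0
√(-3042240 + z(-633)) = √(-3042240 + 0) = √(-3042240) = 8*I*√47535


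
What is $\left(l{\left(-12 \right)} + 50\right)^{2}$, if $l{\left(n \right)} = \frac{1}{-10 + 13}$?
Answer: $\frac{22801}{9} \approx 2533.4$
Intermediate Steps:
$l{\left(n \right)} = \frac{1}{3}$
$\left(l{\left(-12 \right)} + 50\right)^{2} = \left(\frac{1}{3} + 50\right)^{2} = \left(\frac{151}{3}\right)^{2} = \frac{22801}{9}$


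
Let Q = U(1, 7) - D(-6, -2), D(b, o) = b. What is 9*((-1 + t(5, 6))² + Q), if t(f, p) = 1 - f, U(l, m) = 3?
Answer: 306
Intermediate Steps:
Q = 9 (Q = 3 - 1*(-6) = 3 + 6 = 9)
9*((-1 + t(5, 6))² + Q) = 9*((-1 + (1 - 1*5))² + 9) = 9*((-1 + (1 - 5))² + 9) = 9*((-1 - 4)² + 9) = 9*((-5)² + 9) = 9*(25 + 9) = 9*34 = 306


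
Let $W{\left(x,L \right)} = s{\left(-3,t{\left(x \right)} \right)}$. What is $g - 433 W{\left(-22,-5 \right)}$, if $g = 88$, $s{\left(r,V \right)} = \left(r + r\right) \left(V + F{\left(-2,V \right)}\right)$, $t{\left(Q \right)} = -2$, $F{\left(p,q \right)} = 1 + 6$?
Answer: $13078$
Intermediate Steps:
$F{\left(p,q \right)} = 7$
$s{\left(r,V \right)} = 2 r \left(7 + V\right)$ ($s{\left(r,V \right)} = \left(r + r\right) \left(V + 7\right) = 2 r \left(7 + V\right)$)
$W{\left(x,L \right)} = -30$ ($W{\left(x,L \right)} = 2 \left(-3\right) \left(7 - 2\right) = 2 \left(-3\right) 5 = -30$)
$g - 433 W{\left(-22,-5 \right)} = 88 - -12990 = 88 + 12990 = 13078$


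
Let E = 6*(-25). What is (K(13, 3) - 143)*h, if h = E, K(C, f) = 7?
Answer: 20400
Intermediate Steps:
E = -150
h = -150
(K(13, 3) - 143)*h = (7 - 143)*(-150) = -136*(-150) = 20400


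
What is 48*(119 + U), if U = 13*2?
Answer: 6960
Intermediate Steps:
U = 26
48*(119 + U) = 48*(119 + 26) = 48*145 = 6960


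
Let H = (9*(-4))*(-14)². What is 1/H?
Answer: -1/7056 ≈ -0.00014172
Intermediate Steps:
H = -7056 (H = -36*196 = -7056)
1/H = 1/(-7056) = -1/7056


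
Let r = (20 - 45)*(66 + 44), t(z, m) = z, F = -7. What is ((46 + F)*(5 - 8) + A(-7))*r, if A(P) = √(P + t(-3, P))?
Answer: 321750 - 2750*I*√10 ≈ 3.2175e+5 - 8696.3*I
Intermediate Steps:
A(P) = √(-3 + P) (A(P) = √(P - 3) = √(-3 + P))
r = -2750 (r = -25*110 = -2750)
((46 + F)*(5 - 8) + A(-7))*r = ((46 - 7)*(5 - 8) + √(-3 - 7))*(-2750) = (39*(-3) + √(-10))*(-2750) = (-117 + I*√10)*(-2750) = 321750 - 2750*I*√10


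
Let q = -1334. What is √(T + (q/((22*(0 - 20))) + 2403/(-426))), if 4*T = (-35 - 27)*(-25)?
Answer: √23476848285/7810 ≈ 19.619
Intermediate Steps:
T = 775/2 (T = ((-35 - 27)*(-25))/4 = (-62*(-25))/4 = (¼)*1550 = 775/2 ≈ 387.50)
√(T + (q/((22*(0 - 20))) + 2403/(-426))) = √(775/2 + (-1334*1/(22*(0 - 20)) + 2403/(-426))) = √(775/2 + (-1334/(22*(-20)) + 2403*(-1/426))) = √(775/2 + (-1334/(-440) - 801/142)) = √(775/2 + (-1334*(-1/440) - 801/142)) = √(775/2 + (667/220 - 801/142)) = √(775/2 - 40753/15620) = √(6011997/15620) = √23476848285/7810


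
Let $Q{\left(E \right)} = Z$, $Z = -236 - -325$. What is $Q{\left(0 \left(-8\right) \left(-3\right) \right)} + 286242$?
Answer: $286331$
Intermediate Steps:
$Z = 89$ ($Z = -236 + 325 = 89$)
$Q{\left(E \right)} = 89$
$Q{\left(0 \left(-8\right) \left(-3\right) \right)} + 286242 = 89 + 286242 = 286331$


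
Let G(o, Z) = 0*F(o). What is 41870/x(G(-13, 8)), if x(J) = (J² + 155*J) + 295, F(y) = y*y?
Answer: 8374/59 ≈ 141.93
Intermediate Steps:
F(y) = y²
G(o, Z) = 0 (G(o, Z) = 0*o² = 0)
x(J) = 295 + J² + 155*J
41870/x(G(-13, 8)) = 41870/(295 + 0² + 155*0) = 41870/(295 + 0 + 0) = 41870/295 = 41870*(1/295) = 8374/59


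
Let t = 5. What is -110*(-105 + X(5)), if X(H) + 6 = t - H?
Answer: 12210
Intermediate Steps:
X(H) = -1 - H (X(H) = -6 + (5 - H) = -1 - H)
-110*(-105 + X(5)) = -110*(-105 + (-1 - 1*5)) = -110*(-105 + (-1 - 5)) = -110*(-105 - 6) = -110*(-111) = 12210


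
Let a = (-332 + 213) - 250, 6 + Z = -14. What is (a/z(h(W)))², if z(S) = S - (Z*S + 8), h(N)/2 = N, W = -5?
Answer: 136161/47524 ≈ 2.8651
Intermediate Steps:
Z = -20 (Z = -6 - 14 = -20)
h(N) = 2*N
a = -369 (a = -119 - 250 = -369)
z(S) = -8 + 21*S (z(S) = S - (-20*S + 8) = S - (8 - 20*S) = S + (-8 + 20*S) = -8 + 21*S)
(a/z(h(W)))² = (-369/(-8 + 21*(2*(-5))))² = (-369/(-8 + 21*(-10)))² = (-369/(-8 - 210))² = (-369/(-218))² = (-369*(-1/218))² = (369/218)² = 136161/47524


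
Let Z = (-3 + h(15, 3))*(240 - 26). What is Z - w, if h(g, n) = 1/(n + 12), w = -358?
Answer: -4046/15 ≈ -269.73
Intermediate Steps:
h(g, n) = 1/(12 + n)
Z = -9416/15 (Z = (-3 + 1/(12 + 3))*(240 - 26) = (-3 + 1/15)*214 = -44/15*214 = -9416/15 ≈ -627.73)
Z - w = -9416/15 - 1*(-358) = -9416/15 + 358 = -4046/15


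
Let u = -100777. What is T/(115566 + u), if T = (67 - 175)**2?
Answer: 11664/14789 ≈ 0.78869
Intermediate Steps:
T = 11664 (T = (-108)**2 = 11664)
T/(115566 + u) = 11664/(115566 - 100777) = 11664/14789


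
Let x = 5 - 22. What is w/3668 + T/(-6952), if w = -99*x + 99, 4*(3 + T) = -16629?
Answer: 27648261/25499936 ≈ 1.0842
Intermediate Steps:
T = -16641/4 (T = -3 + (1/4)*(-16629) = -3 - 16629/4 = -16641/4 ≈ -4160.3)
x = -17
w = 1782 (w = -99*(-17) + 99 = 1683 + 99 = 1782)
w/3668 + T/(-6952) = 1782/3668 - 16641/4/(-6952) = 1782*(1/3668) - 16641/4*(-1/6952) = 891/1834 + 16641/27808 = 27648261/25499936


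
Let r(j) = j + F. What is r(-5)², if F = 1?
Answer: 16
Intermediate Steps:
r(j) = 1 + j (r(j) = j + 1 = 1 + j)
r(-5)² = (1 - 5)² = (-4)² = 16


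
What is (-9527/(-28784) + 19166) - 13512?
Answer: 23250609/4112 ≈ 5654.3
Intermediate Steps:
(-9527/(-28784) + 19166) - 13512 = (-9527*(-1/28784) + 19166) - 13512 = (1361/4112 + 19166) - 13512 = 78811953/4112 - 13512 = 23250609/4112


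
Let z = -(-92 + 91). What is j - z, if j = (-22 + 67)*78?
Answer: 3509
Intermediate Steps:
j = 3510 (j = 45*78 = 3510)
z = 1 (z = -1*(-1) = 1)
j - z = 3510 - 1*1 = 3510 - 1 = 3509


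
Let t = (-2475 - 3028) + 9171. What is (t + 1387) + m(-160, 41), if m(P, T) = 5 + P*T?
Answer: -1500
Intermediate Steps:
t = 3668 (t = -5503 + 9171 = 3668)
(t + 1387) + m(-160, 41) = (3668 + 1387) + (5 - 160*41) = 5055 + (5 - 6560) = 5055 - 6555 = -1500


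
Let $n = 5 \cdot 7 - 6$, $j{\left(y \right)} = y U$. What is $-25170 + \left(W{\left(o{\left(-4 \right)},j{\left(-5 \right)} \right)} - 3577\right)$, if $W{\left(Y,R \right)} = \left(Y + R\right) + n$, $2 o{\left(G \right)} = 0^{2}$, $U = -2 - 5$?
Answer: $-28683$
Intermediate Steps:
$U = -7$
$j{\left(y \right)} = - 7 y$ ($j{\left(y \right)} = y \left(-7\right) = - 7 y$)
$o{\left(G \right)} = 0$ ($o{\left(G \right)} = \frac{0^{2}}{2} = \frac{1}{2} \cdot 0 = 0$)
$n = 29$ ($n = 35 - 6 = 29$)
$W{\left(Y,R \right)} = 29 + R + Y$ ($W{\left(Y,R \right)} = \left(Y + R\right) + 29 = \left(R + Y\right) + 29 = 29 + R + Y$)
$-25170 + \left(W{\left(o{\left(-4 \right)},j{\left(-5 \right)} \right)} - 3577\right) = -25170 + \left(\left(29 - -35 + 0\right) - 3577\right) = -25170 + \left(\left(29 + 35 + 0\right) - 3577\right) = -25170 + \left(64 - 3577\right) = -25170 - 3513 = -28683$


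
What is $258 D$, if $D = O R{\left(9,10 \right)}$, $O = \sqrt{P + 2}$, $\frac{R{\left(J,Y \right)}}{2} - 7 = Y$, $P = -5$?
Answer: $8772 i \sqrt{3} \approx 15194.0 i$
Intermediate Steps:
$R{\left(J,Y \right)} = 14 + 2 Y$
$O = i \sqrt{3}$ ($O = \sqrt{-5 + 2} = \sqrt{-3} = i \sqrt{3} \approx 1.732 i$)
$D = 34 i \sqrt{3}$ ($D = i \sqrt{3} \left(14 + 2 \cdot 10\right) = i \sqrt{3} \left(14 + 20\right) = i \sqrt{3} \cdot 34 = 34 i \sqrt{3} \approx 58.89 i$)
$258 D = 258 \cdot 34 i \sqrt{3} = 8772 i \sqrt{3}$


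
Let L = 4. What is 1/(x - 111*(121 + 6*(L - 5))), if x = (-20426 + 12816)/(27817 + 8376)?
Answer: -36193/462011255 ≈ -7.8338e-5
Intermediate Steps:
x = -7610/36193 ≈ -0.21026
1/(x - 111*(121 + 6*(L - 5))) = 1/(-7610/36193 - 111*(121 + 6*(4 - 5))) = 1/(-7610/36193 - 111*(121 + 6*(-1))) = 1/(-7610/36193 - 111*(121 - 6)) = 1/(-7610/36193 - 111*115) = 1/(-7610/36193 - 12765) = 1/(-462011255/36193) = -36193/462011255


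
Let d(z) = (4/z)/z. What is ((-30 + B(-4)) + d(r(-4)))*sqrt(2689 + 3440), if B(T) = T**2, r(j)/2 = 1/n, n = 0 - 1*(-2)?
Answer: -30*sqrt(681) ≈ -782.88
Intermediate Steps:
n = 2 (n = 0 + 2 = 2)
r(j) = 1 (r(j) = 2/2 = 2*(1/2) = 1)
d(z) = 4/z**2
((-30 + B(-4)) + d(r(-4)))*sqrt(2689 + 3440) = ((-30 + (-4)**2) + 4/1**2)*sqrt(2689 + 3440) = ((-30 + 16) + 4*1)*sqrt(6129) = (-14 + 4)*(3*sqrt(681)) = -30*sqrt(681)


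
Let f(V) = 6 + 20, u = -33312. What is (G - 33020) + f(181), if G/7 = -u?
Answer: 200190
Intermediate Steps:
f(V) = 26
G = 233184 (G = 7*(-1*(-33312)) = 7*33312 = 233184)
(G - 33020) + f(181) = (233184 - 33020) + 26 = 200164 + 26 = 200190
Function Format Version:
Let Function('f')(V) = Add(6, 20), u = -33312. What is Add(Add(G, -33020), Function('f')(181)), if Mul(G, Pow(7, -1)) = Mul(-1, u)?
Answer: 200190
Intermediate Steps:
Function('f')(V) = 26
G = 233184 (G = Mul(7, Mul(-1, -33312)) = Mul(7, 33312) = 233184)
Add(Add(G, -33020), Function('f')(181)) = Add(Add(233184, -33020), 26) = Add(200164, 26) = 200190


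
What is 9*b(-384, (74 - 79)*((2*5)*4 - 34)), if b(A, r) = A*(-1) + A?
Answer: 0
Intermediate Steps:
b(A, r) = 0 (b(A, r) = -A + A = 0)
9*b(-384, (74 - 79)*((2*5)*4 - 34)) = 9*0 = 0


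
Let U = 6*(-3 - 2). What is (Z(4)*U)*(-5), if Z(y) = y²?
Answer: 2400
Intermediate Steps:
U = -30 (U = 6*(-5) = -30)
(Z(4)*U)*(-5) = (4²*(-30))*(-5) = (16*(-30))*(-5) = -480*(-5) = 2400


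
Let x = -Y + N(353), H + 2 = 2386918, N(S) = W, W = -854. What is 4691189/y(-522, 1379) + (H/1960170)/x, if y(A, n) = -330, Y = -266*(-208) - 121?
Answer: -17183683091714407/1208779994070 ≈ -14216.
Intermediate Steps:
Y = 55207 (Y = 55328 - 121 = 55207)
N(S) = -854
H = 2386916 (H = -2 + 2386918 = 2386916)
x = -56061 (x = -1*55207 - 854 = -55207 - 854 = -56061)
4691189/y(-522, 1379) + (H/1960170)/x = 4691189/(-330) + (2386916/1960170)/(-56061) = 4691189*(-1/330) + (2386916*(1/1960170))*(-1/56061) = -4691189/330 + (1193458/980085)*(-1/56061) = -4691189/330 - 1193458/54944545185 = -17183683091714407/1208779994070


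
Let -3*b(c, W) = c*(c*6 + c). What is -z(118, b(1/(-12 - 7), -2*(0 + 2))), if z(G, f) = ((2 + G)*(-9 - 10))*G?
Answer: 269040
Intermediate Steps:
b(c, W) = -7*c²/3 (b(c, W) = -c*(c*6 + c)/3 = -c*(6*c + c)/3 = -c*7*c/3 = -7*c²/3)
z(G, f) = G*(-38 - 19*G) (z(G, f) = ((2 + G)*(-19))*G = (-38 - 19*G)*G = G*(-38 - 19*G))
-z(118, b(1/(-12 - 7), -2*(0 + 2))) = -(-19)*118*(2 + 118) = -(-19)*118*120 = -1*(-269040) = 269040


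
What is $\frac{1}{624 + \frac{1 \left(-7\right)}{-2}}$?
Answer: $\frac{2}{1255} \approx 0.0015936$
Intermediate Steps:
$\frac{1}{624 + \frac{1 \left(-7\right)}{-2}} = \frac{1}{624 - - \frac{7}{2}} = \frac{1}{624 + \frac{7}{2}} = \frac{1}{\frac{1255}{2}} = \frac{2}{1255}$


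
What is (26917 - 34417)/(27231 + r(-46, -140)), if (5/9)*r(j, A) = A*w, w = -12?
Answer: -500/2017 ≈ -0.24789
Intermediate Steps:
r(j, A) = -108*A/5 (r(j, A) = 9*(A*(-12))/5 = 9*(-12*A)/5 = -108*A/5)
(26917 - 34417)/(27231 + r(-46, -140)) = (26917 - 34417)/(27231 - 108/5*(-140)) = -7500/(27231 + 3024) = -7500/30255 = -7500*1/30255 = -500/2017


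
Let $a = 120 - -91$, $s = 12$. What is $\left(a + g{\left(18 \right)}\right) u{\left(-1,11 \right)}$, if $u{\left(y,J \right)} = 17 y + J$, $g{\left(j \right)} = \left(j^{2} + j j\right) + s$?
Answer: $-5226$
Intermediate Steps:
$g{\left(j \right)} = 12 + 2 j^{2}$ ($g{\left(j \right)} = \left(j^{2} + j j\right) + 12 = \left(j^{2} + j^{2}\right) + 12 = 2 j^{2} + 12 = 12 + 2 j^{2}$)
$u{\left(y,J \right)} = J + 17 y$
$a = 211$ ($a = 120 + 91 = 211$)
$\left(a + g{\left(18 \right)}\right) u{\left(-1,11 \right)} = \left(211 + \left(12 + 2 \cdot 18^{2}\right)\right) \left(11 + 17 \left(-1\right)\right) = \left(211 + \left(12 + 2 \cdot 324\right)\right) \left(11 - 17\right) = \left(211 + \left(12 + 648\right)\right) \left(-6\right) = \left(211 + 660\right) \left(-6\right) = 871 \left(-6\right) = -5226$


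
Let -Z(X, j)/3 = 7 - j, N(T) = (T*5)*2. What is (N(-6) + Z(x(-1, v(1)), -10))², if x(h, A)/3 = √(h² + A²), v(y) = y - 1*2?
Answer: 12321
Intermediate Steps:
N(T) = 10*T (N(T) = (5*T)*2 = 10*T)
v(y) = -2 + y (v(y) = y - 2 = -2 + y)
x(h, A) = 3*√(A² + h²) (x(h, A) = 3*√(h² + A²) = 3*√(A² + h²))
Z(X, j) = -21 + 3*j (Z(X, j) = -3*(7 - j) = -21 + 3*j)
(N(-6) + Z(x(-1, v(1)), -10))² = (10*(-6) + (-21 + 3*(-10)))² = (-60 + (-21 - 30))² = (-60 - 51)² = (-111)² = 12321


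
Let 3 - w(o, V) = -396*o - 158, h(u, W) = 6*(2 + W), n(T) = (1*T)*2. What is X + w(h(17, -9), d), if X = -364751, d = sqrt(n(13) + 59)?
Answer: -381222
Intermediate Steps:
n(T) = 2*T (n(T) = T*2 = 2*T)
h(u, W) = 12 + 6*W
d = sqrt(85) (d = sqrt(2*13 + 59) = sqrt(26 + 59) = sqrt(85) ≈ 9.2195)
w(o, V) = 161 + 396*o (w(o, V) = 3 - (-396*o - 158) = 3 - (-158 - 396*o) = 3 + (158 + 396*o) = 161 + 396*o)
X + w(h(17, -9), d) = -364751 + (161 + 396*(12 + 6*(-9))) = -364751 + (161 + 396*(12 - 54)) = -364751 + (161 + 396*(-42)) = -364751 + (161 - 16632) = -364751 - 16471 = -381222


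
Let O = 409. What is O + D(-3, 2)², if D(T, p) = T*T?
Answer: 490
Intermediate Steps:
D(T, p) = T²
O + D(-3, 2)² = 409 + ((-3)²)² = 409 + 9² = 409 + 81 = 490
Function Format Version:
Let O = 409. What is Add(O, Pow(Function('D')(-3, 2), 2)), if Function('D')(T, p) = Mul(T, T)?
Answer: 490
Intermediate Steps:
Function('D')(T, p) = Pow(T, 2)
Add(O, Pow(Function('D')(-3, 2), 2)) = Add(409, Pow(Pow(-3, 2), 2)) = Add(409, Pow(9, 2)) = Add(409, 81) = 490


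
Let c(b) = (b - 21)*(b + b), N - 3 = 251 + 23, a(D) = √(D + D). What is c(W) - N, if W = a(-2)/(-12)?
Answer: -4987/18 + 7*I ≈ -277.06 + 7.0*I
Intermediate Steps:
a(D) = √2*√D (a(D) = √(2*D) = √2*√D)
W = -I/6 (W = (√2*√(-2))/(-12) = (√2*(I*√2))*(-1/12) = (2*I)*(-1/12) = -I/6 ≈ -0.16667*I)
N = 277 (N = 3 + (251 + 23) = 3 + 274 = 277)
c(b) = 2*b*(-21 + b) (c(b) = (-21 + b)*(2*b) = 2*b*(-21 + b))
c(W) - N = 2*(-I/6)*(-21 - I/6) - 1*277 = -I*(-21 - I/6)/3 - 277 = -277 - I*(-21 - I/6)/3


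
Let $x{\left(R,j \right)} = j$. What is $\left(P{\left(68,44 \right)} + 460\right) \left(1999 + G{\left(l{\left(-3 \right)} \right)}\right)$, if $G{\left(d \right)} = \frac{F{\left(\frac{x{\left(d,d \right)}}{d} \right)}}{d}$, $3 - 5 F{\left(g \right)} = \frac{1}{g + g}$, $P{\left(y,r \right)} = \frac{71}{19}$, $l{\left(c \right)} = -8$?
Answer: $\frac{281802213}{304} \approx 9.2698 \cdot 10^{5}$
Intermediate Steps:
$P{\left(y,r \right)} = \frac{71}{19}$ ($P{\left(y,r \right)} = 71 \cdot \frac{1}{19} = \frac{71}{19}$)
$F{\left(g \right)} = \frac{3}{5} - \frac{1}{10 g}$ ($F{\left(g \right)} = \frac{3}{5} - \frac{1}{5 \left(g + g\right)} = \frac{3}{5} - \frac{1}{5 \cdot 2 g} = \frac{3}{5} - \frac{\frac{1}{2} \frac{1}{g}}{5} = \frac{3}{5} - \frac{1}{10 g}$)
$G{\left(d \right)} = \frac{1}{2 d}$ ($G{\left(d \right)} = \frac{\frac{1}{10} \frac{1}{d \frac{1}{d}} \left(-1 + 6 \frac{d}{d}\right)}{d} = \frac{\frac{1}{10} \cdot 1^{-1} \left(-1 + 6 \cdot 1\right)}{d} = \frac{\frac{1}{10} \cdot 1 \left(-1 + 6\right)}{d} = \frac{\frac{1}{10} \cdot 1 \cdot 5}{d} = \frac{1}{2 d}$)
$\left(P{\left(68,44 \right)} + 460\right) \left(1999 + G{\left(l{\left(-3 \right)} \right)}\right) = \left(\frac{71}{19} + 460\right) \left(1999 + \frac{1}{2 \left(-8\right)}\right) = \frac{8811 \left(1999 + \frac{1}{2} \left(- \frac{1}{8}\right)\right)}{19} = \frac{8811 \left(1999 - \frac{1}{16}\right)}{19} = \frac{8811}{19} \cdot \frac{31983}{16} = \frac{281802213}{304}$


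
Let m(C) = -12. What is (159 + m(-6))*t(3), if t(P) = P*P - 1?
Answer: 1176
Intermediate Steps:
t(P) = -1 + P**2 (t(P) = P**2 - 1 = -1 + P**2)
(159 + m(-6))*t(3) = (159 - 12)*(-1 + 3**2) = 147*(-1 + 9) = 147*8 = 1176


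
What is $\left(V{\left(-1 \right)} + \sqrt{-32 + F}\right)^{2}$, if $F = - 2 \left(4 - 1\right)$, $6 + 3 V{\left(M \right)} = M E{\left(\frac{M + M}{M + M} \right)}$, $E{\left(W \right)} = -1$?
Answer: $\frac{\left(5 - 3 i \sqrt{38}\right)^{2}}{9} \approx -35.222 - 20.548 i$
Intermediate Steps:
$V{\left(M \right)} = -2 - \frac{M}{3}$ ($V{\left(M \right)} = -2 + \frac{M \left(-1\right)}{3} = -2 + \frac{\left(-1\right) M}{3} = -2 - \frac{M}{3}$)
$F = -6$ ($F = \left(-2\right) 3 = -6$)
$\left(V{\left(-1 \right)} + \sqrt{-32 + F}\right)^{2} = \left(\left(-2 - - \frac{1}{3}\right) + \sqrt{-32 - 6}\right)^{2} = \left(\left(-2 + \frac{1}{3}\right) + \sqrt{-38}\right)^{2} = \left(- \frac{5}{3} + i \sqrt{38}\right)^{2}$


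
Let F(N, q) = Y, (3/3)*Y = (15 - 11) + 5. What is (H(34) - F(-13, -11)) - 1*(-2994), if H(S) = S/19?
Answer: 56749/19 ≈ 2986.8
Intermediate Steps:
H(S) = S/19 (H(S) = S*(1/19) = S/19)
Y = 9 (Y = (15 - 11) + 5 = 4 + 5 = 9)
F(N, q) = 9
(H(34) - F(-13, -11)) - 1*(-2994) = ((1/19)*34 - 1*9) - 1*(-2994) = (34/19 - 9) + 2994 = -137/19 + 2994 = 56749/19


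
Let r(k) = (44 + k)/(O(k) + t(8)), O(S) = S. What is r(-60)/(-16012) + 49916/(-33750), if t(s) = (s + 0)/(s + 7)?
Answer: -22279486027/15063789375 ≈ -1.4790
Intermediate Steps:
t(s) = s/(7 + s)
r(k) = (44 + k)/(8/15 + k) (r(k) = (44 + k)/(k + 8/(7 + 8)) = (44 + k)/(k + 8/15) = (44 + k)/(8/15 + k))
r(-60)/(-16012) + 49916/(-33750) = (15*(44 - 60)/(8 + 15*(-60)))/(-16012) + 49916/(-33750) = (15*(-16)/(8 - 900))*(-1/16012) + 49916*(-1/33750) = (15*(-16)/(-892))*(-1/16012) - 24958/16875 = (15*(-1/892)*(-16))*(-1/16012) - 24958/16875 = (60/223)*(-1/16012) - 24958/16875 = -15/892669 - 24958/16875 = -22279486027/15063789375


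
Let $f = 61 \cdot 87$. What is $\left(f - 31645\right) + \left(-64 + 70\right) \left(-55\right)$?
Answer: $-26668$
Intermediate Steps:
$f = 5307$
$\left(f - 31645\right) + \left(-64 + 70\right) \left(-55\right) = \left(5307 - 31645\right) + \left(-64 + 70\right) \left(-55\right) = -26338 + 6 \left(-55\right) = -26338 - 330 = -26668$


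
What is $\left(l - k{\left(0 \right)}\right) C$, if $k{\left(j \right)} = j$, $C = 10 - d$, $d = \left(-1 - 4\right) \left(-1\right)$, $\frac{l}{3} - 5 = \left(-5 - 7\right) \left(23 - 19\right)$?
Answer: $-645$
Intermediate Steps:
$l = -129$ ($l = 15 + 3 \left(-5 - 7\right) \left(23 - 19\right) = 15 + 3 \left(\left(-12\right) 4\right) = 15 + 3 \left(-48\right) = 15 - 144 = -129$)
$d = 5$ ($d = \left(-5\right) \left(-1\right) = 5$)
$C = 5$ ($C = 10 - 5 = 5$)
$\left(l - k{\left(0 \right)}\right) C = \left(-129 - 0\right) 5 = \left(-129 + 0\right) 5 = \left(-129\right) 5 = -645$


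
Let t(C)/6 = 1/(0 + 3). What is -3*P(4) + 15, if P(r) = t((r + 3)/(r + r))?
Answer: 9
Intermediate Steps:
t(C) = 2 (t(C) = 6/(0 + 3) = 6/3 = 6*(⅓) = 2)
P(r) = 2
-3*P(4) + 15 = -3*2 + 15 = -6 + 15 = 9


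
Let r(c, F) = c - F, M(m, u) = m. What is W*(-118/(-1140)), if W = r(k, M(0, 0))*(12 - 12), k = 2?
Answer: 0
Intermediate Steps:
W = 0 (W = (2 - 1*0)*(12 - 12) = (2 + 0)*0 = 2*0 = 0)
W*(-118/(-1140)) = 0*(-118/(-1140)) = 0*(-118*(-1/1140)) = 0*(59/570) = 0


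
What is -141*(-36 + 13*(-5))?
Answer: 14241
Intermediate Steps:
-141*(-36 + 13*(-5)) = -141*(-36 - 65) = -141*(-101) = 14241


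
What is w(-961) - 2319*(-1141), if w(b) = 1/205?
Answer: 542425696/205 ≈ 2.6460e+6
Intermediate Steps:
w(b) = 1/205
w(-961) - 2319*(-1141) = 1/205 - 2319*(-1141) = 1/205 + 2645979 = 542425696/205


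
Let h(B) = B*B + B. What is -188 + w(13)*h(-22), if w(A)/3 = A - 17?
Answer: -5732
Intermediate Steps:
w(A) = -51 + 3*A (w(A) = 3*(A - 17) = 3*(-17 + A) = -51 + 3*A)
h(B) = B + B² (h(B) = B² + B = B + B²)
-188 + w(13)*h(-22) = -188 + (-51 + 3*13)*(-22*(1 - 22)) = -188 + (-51 + 39)*(-22*(-21)) = -188 - 12*462 = -188 - 5544 = -5732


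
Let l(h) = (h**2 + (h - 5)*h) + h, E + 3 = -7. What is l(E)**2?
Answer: 57600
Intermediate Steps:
E = -10 (E = -3 - 7 = -10)
l(h) = h + h**2 + h*(-5 + h) (l(h) = (h**2 + (-5 + h)*h) + h = (h**2 + h*(-5 + h)) + h = h + h**2 + h*(-5 + h))
l(E)**2 = (2*(-10)*(-2 - 10))**2 = (2*(-10)*(-12))**2 = 240**2 = 57600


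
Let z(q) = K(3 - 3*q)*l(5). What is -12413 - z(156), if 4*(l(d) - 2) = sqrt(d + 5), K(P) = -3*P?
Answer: -15203 - 1395*sqrt(10)/4 ≈ -16306.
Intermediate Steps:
l(d) = 2 + sqrt(5 + d)/4 (l(d) = 2 + sqrt(d + 5)/4 = 2 + sqrt(5 + d)/4)
z(q) = (-9 + 9*q)*(2 + sqrt(10)/4) (z(q) = (-3*(3 - 3*q))*(2 + sqrt(5 + 5)/4) = (-9 + 9*q)*(2 + sqrt(10)/4))
-12413 - z(156) = -12413 - 9*(-1 + 156)*(8 + sqrt(10))/4 = -12413 - 9*155*(8 + sqrt(10))/4 = -12413 - (2790 + 1395*sqrt(10)/4) = -12413 + (-2790 - 1395*sqrt(10)/4) = -15203 - 1395*sqrt(10)/4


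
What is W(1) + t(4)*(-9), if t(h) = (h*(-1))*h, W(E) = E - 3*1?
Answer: 142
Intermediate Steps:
W(E) = -3 + E (W(E) = E - 3 = -3 + E)
t(h) = -h² (t(h) = (-h)*h = -h²)
W(1) + t(4)*(-9) = (-3 + 1) - 1*4²*(-9) = -2 - 1*16*(-9) = -2 - 16*(-9) = -2 + 144 = 142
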